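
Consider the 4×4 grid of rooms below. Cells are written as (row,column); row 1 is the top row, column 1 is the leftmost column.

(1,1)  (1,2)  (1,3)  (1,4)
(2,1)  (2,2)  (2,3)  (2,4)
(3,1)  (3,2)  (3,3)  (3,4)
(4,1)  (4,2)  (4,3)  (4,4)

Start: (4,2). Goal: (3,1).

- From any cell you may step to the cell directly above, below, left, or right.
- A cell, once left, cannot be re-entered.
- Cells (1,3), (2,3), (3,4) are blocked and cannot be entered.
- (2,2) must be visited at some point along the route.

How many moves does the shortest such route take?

4

Any route passes through (2,2) somewhere between (4,2) and (3,1). Summing Manhattan distances along the two legs ((4,2) → (2,2) → (3,1)) gives a lower bound of 2 + 2 = 4 moves.
A route of 4 moves achieves this: (4,2) → (3,2) → (2,2) → (2,1) → (3,1).
Since 4 matches the lower bound, it is optimal.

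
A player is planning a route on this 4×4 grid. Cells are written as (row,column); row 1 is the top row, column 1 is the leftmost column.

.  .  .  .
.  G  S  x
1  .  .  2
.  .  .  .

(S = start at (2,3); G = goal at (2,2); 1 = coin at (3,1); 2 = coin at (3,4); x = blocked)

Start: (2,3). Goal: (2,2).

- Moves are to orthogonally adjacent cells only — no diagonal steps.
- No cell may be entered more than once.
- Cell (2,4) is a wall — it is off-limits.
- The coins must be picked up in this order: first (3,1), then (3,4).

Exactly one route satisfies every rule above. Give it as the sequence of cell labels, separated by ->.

(2,3) -> (1,3) -> (1,2) -> (1,1) -> (2,1) -> (3,1) -> (4,1) -> (4,2) -> (4,3) -> (4,4) -> (3,4) -> (3,3) -> (3,2) -> (2,2)

The waypoints must appear in the order (3,1), (3,4), with no cell reused.
Route from (2,3): up to (1,3), 2× left (reaching (1,1)), 3× down (reaching (4,1)), 3× right (reaching (4,4)), up to (3,4), 2× left (reaching (3,2)), up to (2,2) — 13 moves in all.
Check: order respected (1 at step 5, 2 at step 10).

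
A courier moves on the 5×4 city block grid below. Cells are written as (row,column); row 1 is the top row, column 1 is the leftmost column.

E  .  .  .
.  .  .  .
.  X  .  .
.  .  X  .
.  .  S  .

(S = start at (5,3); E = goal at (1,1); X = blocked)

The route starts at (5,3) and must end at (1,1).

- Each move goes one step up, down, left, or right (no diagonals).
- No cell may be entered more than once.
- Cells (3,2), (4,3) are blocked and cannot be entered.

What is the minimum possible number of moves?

6

The Manhattan distance from (5,3) to (1,1) is |5−1| + |3−1| = 6, so at least 6 moves are needed.
A route of 6 moves achieves this: (5,3) → (5,2) → (4,2) → (4,1) → (3,1) → (2,1) → (1,1).
Since 6 matches the lower bound, it is optimal.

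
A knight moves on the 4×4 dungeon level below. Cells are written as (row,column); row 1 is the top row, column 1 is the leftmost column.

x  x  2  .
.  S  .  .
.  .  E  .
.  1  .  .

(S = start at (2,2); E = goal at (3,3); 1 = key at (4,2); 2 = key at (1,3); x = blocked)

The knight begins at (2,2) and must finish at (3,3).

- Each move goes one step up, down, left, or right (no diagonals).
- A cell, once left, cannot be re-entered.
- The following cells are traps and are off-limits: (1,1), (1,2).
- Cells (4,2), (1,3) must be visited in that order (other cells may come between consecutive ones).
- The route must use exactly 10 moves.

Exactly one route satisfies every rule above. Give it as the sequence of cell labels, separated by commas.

(2,2), (3,2), (4,2), (4,3), (4,4), (3,4), (2,4), (1,4), (1,3), (2,3), (3,3)

The waypoints must appear in the order (4,2), (1,3), with no cell reused.
Route from (2,2): down 2 to (4,2), right 2 to (4,4), up 3 to (1,4), left 1 to (1,3), down 2 to (3,3) — 10 moves in all.
Check: order respected (1 at step 2, 2 at step 8); 10 moves as required.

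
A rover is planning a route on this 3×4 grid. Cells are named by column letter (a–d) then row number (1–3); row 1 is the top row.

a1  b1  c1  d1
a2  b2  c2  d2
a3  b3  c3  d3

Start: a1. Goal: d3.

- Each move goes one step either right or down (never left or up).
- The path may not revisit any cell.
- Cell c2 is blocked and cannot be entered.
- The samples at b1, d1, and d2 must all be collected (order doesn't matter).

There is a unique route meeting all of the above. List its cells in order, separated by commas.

Moves only go right or down, so the column and row indices never decrease.
Route from a1: 3× right (reaching d1), 2× down (reaching d3) — 5 moves in all.
Check: all required cells visited.

a1, b1, c1, d1, d2, d3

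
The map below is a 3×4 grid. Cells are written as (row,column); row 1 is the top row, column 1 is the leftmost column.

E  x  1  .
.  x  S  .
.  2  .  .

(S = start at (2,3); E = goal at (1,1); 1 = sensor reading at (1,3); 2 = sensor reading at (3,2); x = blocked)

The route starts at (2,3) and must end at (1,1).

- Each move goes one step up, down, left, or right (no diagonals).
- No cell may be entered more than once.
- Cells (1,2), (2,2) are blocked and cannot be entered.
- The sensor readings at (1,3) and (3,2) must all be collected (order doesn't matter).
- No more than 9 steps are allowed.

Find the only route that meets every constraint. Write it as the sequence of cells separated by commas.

(2,3), (1,3), (1,4), (2,4), (3,4), (3,3), (3,2), (3,1), (2,1), (1,1)

Any route must reach (1,3) and (3,2) and still end at (1,1) within 9 moves, so the order of the required stops is forced.
Route from (2,3): up to (1,3), right to (1,4), 2× down (reaching (3,4)), 3× left (reaching (3,1)), 2× up (reaching (1,1)) — 9 moves in all.
Check: all required cells visited; 9 ≤ 9 moves.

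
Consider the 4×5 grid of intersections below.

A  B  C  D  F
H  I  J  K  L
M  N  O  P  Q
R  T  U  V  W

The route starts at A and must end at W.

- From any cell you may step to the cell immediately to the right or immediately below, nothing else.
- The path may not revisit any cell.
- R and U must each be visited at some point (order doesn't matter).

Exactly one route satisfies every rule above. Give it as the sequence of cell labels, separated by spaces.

Moves only go right or down, so the column and row indices never decrease.
Route from A: 3× down (reaching R), 4× right (reaching W) — 7 moves in all.
Check: all required cells visited.

A H M R T U V W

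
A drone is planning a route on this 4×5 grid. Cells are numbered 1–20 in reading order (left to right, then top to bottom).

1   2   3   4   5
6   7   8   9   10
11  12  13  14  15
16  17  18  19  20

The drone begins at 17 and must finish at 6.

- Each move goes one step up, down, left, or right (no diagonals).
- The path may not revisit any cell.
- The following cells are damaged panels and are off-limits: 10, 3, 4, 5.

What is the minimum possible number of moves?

The Manhattan distance from 17 to 6 is |4−2| + |2−1| = 3, so at least 3 moves are needed.
A route of 3 moves achieves this: 17 → 12 → 7 → 6.
Since 3 matches the lower bound, it is optimal.

3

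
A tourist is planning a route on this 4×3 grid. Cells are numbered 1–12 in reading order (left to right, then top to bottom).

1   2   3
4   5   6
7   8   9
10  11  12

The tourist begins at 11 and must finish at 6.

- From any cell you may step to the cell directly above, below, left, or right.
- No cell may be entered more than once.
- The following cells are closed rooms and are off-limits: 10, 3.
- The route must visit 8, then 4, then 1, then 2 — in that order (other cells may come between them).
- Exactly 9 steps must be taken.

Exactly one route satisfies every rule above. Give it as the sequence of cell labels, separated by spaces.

The waypoints must appear in the order 8, 4, 1, 2, with no cell reused.
Route from 11: right 1 to 12, up 1 to 9, left 2 to 7, up 2 to 1, right 1 to 2, down 1 to 5, right 1 to 6 — 9 moves in all.
Check: order respected (8 at step 3, 4 at step 5, 1 at step 6, 2 at step 7); 9 moves as required.

11 12 9 8 7 4 1 2 5 6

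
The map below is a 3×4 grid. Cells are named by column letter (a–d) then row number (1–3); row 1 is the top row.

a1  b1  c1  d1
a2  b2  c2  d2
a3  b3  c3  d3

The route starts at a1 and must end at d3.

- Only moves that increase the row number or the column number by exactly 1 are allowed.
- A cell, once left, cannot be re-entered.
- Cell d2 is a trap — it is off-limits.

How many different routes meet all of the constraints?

6

A right/down-only route from a1 to d3 makes exactly 2 down-moves and 3 right-moves in some order.
With no other constraints that would be C(5,2) = 10 routes.
Subtract routes through each blocked cell (inclusion–exclusion for overlaps): − through d2: 4 → 6.
That gives 6 routes.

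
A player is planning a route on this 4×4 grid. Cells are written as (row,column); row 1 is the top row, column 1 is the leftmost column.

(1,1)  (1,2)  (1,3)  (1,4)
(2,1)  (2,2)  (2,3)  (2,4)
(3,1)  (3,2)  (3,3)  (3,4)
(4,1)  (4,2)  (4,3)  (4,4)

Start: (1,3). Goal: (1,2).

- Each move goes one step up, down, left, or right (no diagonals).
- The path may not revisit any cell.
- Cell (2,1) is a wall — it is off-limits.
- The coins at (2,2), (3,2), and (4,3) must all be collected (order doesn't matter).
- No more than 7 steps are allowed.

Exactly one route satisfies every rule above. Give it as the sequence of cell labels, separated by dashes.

(1,3) - (2,3) - (3,3) - (4,3) - (4,2) - (3,2) - (2,2) - (1,2)

Any route must reach (2,2), (3,2), and (4,3) and still end at (1,2) within 7 moves, so the order of the required stops is forced.
Route from (1,3): 3× down (reaching (4,3)), left to (4,2), 3× up (reaching (1,2)) — 7 moves in all.
Check: all required cells visited; 7 ≤ 7 moves.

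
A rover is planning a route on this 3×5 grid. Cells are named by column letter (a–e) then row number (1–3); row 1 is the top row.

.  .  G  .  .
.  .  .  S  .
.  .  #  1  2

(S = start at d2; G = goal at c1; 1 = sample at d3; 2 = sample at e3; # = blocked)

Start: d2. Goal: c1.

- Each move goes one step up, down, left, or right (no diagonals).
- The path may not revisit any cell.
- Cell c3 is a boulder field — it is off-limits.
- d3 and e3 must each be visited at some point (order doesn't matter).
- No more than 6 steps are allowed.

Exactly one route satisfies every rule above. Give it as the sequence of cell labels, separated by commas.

The 6-move cap with required stops at d3, e3 leaves no slack for detours.
Route from d2: down to d3, right to e3, 2× up (reaching e1), 2× left (reaching c1) — 6 moves in all.
Check: all required cells visited; 6 ≤ 6 moves.

d2, d3, e3, e2, e1, d1, c1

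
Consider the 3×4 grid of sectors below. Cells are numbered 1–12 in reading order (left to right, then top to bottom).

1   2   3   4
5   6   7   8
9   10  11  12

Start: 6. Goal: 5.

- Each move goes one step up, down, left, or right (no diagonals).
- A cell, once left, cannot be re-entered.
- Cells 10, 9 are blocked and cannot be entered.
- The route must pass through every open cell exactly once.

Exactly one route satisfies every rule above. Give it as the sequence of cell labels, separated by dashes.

6 - 7 - 11 - 12 - 8 - 4 - 3 - 2 - 1 - 5

Need to visit all 10 open cells exactly once, starting at 6 and ending at 5.
Cell 12 has only two open neighbours (8 and 11), so the path must pass straight through it: one of those is the cell it's entered from and the other is where it exits.
Route from 6: right 1 to 7, down 1 to 11, right 1 to 12, up 2 to 4, left 3 to 1, down 1 to 5 — 9 moves in all.
Check: all 10 open cells covered.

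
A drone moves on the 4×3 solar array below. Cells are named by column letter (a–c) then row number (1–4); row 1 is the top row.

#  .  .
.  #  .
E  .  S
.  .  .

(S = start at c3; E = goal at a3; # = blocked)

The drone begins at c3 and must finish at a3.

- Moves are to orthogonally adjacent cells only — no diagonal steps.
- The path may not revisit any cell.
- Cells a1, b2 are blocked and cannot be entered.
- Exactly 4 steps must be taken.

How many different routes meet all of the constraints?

3

Need simple routes of exactly 4 moves from c3 to a3 (Manhattan distance 2, so 1 moves are spent on a detour and 1 undoing it).
Enumerating: c3 c4 b4 b3 a3 | c3 c4 b4 a4 a3 | c3 b3 b4 a4 a3.
That gives 3 routes.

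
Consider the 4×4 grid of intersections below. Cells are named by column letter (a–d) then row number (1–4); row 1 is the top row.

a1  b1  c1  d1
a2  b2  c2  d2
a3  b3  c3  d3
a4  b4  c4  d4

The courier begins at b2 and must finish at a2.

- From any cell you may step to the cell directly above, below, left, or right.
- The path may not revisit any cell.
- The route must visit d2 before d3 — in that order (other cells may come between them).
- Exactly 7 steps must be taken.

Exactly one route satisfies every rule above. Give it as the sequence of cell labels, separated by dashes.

b2 - c2 - d2 - d3 - c3 - b3 - a3 - a2

The waypoints must appear in the order d2, d3, with no cell reused.
Route from b2: right 2 to d2, down 1 to d3, left 3 to a3, up 1 to a2 — 7 moves in all.
Check: order respected (d2 at step 2, d3 at step 3); 7 moves as required.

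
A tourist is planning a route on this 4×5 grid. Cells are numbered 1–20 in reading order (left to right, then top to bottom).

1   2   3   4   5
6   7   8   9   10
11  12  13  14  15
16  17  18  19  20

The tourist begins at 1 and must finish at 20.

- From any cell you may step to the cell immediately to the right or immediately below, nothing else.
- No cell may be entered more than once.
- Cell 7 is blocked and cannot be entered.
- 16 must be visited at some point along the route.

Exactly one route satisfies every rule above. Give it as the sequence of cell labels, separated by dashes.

Moves only go right or down, so the column and row indices never decrease.
Route from 1: down 3 to 16, right 4 to 20 — 7 moves in all.
Check: all required cells visited.

1 - 6 - 11 - 16 - 17 - 18 - 19 - 20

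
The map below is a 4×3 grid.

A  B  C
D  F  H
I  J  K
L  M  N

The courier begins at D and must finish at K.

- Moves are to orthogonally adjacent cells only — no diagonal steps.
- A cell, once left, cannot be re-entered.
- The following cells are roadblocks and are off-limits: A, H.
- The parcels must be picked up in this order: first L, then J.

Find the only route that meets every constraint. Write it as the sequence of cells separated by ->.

The waypoints must appear in the order L, J, with no cell reused.
Route from D: down 2 to L, right 1 to M, up 1 to J, right 1 to K — 5 moves in all.
Check: order respected (L at step 2, J at step 4).

D -> I -> L -> M -> J -> K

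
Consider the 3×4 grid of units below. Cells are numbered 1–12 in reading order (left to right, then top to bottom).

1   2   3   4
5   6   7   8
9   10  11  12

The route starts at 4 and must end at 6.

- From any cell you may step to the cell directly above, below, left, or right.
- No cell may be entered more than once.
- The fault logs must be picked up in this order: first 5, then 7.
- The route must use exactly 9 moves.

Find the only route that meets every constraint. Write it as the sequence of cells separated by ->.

4 -> 3 -> 2 -> 1 -> 5 -> 9 -> 10 -> 11 -> 7 -> 6

The waypoints must appear in the order 5, 7, with no cell reused.
Route from 4: 3× left (reaching 1), 2× down (reaching 9), 2× right (reaching 11), up to 7, left to 6 — 9 moves in all.
Check: order respected (5 at step 4, 7 at step 8); 9 moves as required.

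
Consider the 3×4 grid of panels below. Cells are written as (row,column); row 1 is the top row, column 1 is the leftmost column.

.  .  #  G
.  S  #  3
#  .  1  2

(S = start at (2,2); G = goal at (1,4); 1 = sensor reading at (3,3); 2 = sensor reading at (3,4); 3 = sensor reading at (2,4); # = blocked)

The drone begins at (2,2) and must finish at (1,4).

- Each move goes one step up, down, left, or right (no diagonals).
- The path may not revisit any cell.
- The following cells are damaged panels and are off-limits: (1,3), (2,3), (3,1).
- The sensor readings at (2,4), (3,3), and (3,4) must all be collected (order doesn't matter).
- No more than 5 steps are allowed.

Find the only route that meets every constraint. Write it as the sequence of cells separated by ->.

(2,2) -> (3,2) -> (3,3) -> (3,4) -> (2,4) -> (1,4)

Any route must reach (2,4), (3,3), and (3,4) and still end at (1,4) within 5 moves, so the order of the required stops is forced.
Route from (2,2): down to (3,2), 2× right (reaching (3,4)), 2× up (reaching (1,4)) — 5 moves in all.
Check: all required cells visited; 5 ≤ 5 moves.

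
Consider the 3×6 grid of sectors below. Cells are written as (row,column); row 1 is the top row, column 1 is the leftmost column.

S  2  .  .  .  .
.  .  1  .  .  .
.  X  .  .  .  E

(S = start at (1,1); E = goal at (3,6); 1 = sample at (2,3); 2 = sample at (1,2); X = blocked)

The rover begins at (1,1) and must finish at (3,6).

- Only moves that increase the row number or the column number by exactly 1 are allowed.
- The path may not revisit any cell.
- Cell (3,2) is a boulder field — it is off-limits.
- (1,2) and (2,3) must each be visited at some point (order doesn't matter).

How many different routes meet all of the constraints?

A right/down-only route from (1,1) to (3,6) makes exactly 2 down-moves and 5 right-moves in some order.
With no other constraints that would be C(7,2) = 21 routes.
A monotone route can only reach the required cells in the order (1,2), (2,3), so split there and multiply the segment counts (each segment already excludes blocked cells): (1,1)→(1,2): 1; (1,2)→(2,3): 2; (2,3)→(3,6): 4; product = 8.
That gives 8 routes.

8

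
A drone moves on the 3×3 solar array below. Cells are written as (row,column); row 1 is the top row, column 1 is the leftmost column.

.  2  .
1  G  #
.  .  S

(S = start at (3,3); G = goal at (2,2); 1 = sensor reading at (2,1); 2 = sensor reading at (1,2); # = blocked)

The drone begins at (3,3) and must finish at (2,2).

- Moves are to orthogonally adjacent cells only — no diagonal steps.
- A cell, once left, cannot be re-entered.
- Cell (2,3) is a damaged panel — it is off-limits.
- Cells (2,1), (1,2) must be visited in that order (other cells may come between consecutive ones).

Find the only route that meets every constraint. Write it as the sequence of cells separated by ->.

The waypoints must appear in the order (2,1), (1,2), with no cell reused.
Route from (3,3): left 2 to (3,1), up 2 to (1,1), right 1 to (1,2), down 1 to (2,2) — 6 moves in all.
Check: order respected (1 at step 3, 2 at step 5).

(3,3) -> (3,2) -> (3,1) -> (2,1) -> (1,1) -> (1,2) -> (2,2)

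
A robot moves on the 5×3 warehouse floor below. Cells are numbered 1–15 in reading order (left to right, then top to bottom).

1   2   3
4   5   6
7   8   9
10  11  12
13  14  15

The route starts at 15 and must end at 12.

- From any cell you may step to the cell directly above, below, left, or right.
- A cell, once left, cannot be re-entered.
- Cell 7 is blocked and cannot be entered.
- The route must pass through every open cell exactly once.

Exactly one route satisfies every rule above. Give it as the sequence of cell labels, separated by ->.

15 -> 14 -> 13 -> 10 -> 11 -> 8 -> 5 -> 4 -> 1 -> 2 -> 3 -> 6 -> 9 -> 12

Need to visit all 14 open cells exactly once, starting at 15 and ending at 12.
Cell 4 has only two open neighbours (1 and 5), so the path must pass straight through it: one of those is the cell it's entered from and the other is where it exits.
Route from 15: 2× left (reaching 13), up to 10, right to 11, 2× up (reaching 5), left to 4, up to 1, 2× right (reaching 3), 3× down (reaching 12) — 13 moves in all.
Check: all 14 open cells covered.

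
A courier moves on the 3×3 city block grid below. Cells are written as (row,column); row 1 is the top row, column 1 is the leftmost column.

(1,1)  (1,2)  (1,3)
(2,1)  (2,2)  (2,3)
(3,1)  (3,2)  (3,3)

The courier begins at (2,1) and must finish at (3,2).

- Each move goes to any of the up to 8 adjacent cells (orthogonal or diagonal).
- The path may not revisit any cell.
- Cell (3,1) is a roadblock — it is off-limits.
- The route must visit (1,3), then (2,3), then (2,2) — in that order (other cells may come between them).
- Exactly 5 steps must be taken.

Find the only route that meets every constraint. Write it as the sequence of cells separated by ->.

The waypoints must appear in the order (1,3), (2,3), (2,2), with no cell reused.
Route from (2,1): up-right 1 to (1,2), right 1 to (1,3), down 1 to (2,3), left 1 to (2,2), down 1 to (3,2) — 5 moves in all.
Check: order respected ((1,3) at step 2, (2,3) at step 3, (2,2) at step 4); 5 moves as required.

(2,1) -> (1,2) -> (1,3) -> (2,3) -> (2,2) -> (3,2)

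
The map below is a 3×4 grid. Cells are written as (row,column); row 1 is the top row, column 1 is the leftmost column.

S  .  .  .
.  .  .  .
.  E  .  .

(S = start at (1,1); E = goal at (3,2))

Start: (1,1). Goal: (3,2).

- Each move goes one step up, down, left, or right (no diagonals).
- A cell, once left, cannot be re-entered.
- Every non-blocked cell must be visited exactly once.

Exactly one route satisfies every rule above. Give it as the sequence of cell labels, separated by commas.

(1,1), (1,2), (1,3), (1,4), (2,4), (3,4), (3,3), (2,3), (2,2), (2,1), (3,1), (3,2)

Need to visit all 12 open cells exactly once, starting at (1,1) and ending at (3,2).
Cell (3,4) has only two open neighbours ((2,4) and (3,3)), so the path must pass straight through it: one of those is the cell it's entered from and the other is where it exits.
Route from (1,1): right 3 to (1,4), down 2 to (3,4), left 1 to (3,3), up 1 to (2,3), left 2 to (2,1), down 1 to (3,1), right 1 to (3,2) — 11 moves in all.
Check: all 12 open cells covered.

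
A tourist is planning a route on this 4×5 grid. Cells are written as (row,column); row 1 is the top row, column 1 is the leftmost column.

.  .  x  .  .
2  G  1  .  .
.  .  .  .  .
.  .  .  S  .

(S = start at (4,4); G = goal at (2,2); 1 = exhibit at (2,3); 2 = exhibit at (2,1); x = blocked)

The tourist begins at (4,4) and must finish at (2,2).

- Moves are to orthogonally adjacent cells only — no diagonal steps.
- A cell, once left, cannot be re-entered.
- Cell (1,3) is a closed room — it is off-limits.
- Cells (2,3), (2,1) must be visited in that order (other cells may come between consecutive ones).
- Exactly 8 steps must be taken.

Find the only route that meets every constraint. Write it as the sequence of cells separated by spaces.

The waypoints must appear in the order (2,3), (2,1), with no cell reused.
Route from (4,4): up 2 to (2,4), left 1 to (2,3), down 1 to (3,3), left 2 to (3,1), up 1 to (2,1), right 1 to (2,2) — 8 moves in all.
Check: order respected (1 at step 3, 2 at step 7); 8 moves as required.

(4,4) (3,4) (2,4) (2,3) (3,3) (3,2) (3,1) (2,1) (2,2)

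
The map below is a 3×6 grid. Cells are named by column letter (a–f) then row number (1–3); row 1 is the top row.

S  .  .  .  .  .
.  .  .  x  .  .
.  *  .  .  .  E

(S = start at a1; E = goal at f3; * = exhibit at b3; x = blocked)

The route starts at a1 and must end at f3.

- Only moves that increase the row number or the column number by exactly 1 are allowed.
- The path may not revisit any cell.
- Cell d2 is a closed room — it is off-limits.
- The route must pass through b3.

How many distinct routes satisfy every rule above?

3

A right/down-only route from a1 to f3 makes exactly 2 down-moves and 5 right-moves in some order.
With no other constraints that would be C(7,2) = 21 routes.
Split at b3 and multiply the segment counts (each segment already excludes blocked cells): a1→b3: 3; b3→f3: 1; product = 3.
That gives 3 routes.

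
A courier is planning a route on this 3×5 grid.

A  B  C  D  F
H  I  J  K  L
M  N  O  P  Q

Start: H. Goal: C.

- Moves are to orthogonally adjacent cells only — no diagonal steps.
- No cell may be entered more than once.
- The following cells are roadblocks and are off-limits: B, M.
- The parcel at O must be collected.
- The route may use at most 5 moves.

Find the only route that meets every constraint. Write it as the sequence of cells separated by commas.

The 5-move cap with required stops at O leaves no slack for detours.
Route from H: right 1 to I, down 1 to N, right 1 to O, up 2 to C — 5 moves in all.
Check: all required cells visited; 5 ≤ 5 moves.

H, I, N, O, J, C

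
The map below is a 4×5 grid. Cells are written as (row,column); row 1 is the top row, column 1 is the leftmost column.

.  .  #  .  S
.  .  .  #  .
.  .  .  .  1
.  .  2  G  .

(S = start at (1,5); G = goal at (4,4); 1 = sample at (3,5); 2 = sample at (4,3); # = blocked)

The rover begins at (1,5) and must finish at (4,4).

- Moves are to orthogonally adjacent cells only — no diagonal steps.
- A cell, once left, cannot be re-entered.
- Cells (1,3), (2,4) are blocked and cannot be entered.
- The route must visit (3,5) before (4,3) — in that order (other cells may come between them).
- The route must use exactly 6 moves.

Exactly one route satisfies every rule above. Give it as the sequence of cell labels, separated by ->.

The waypoints must appear in the order (3,5), (4,3), with no cell reused.
Route from (1,5): down 2 to (3,5), left 2 to (3,3), down 1 to (4,3), right 1 to (4,4) — 6 moves in all.
Check: order respected (1 at step 2, 2 at step 5); 6 moves as required.

(1,5) -> (2,5) -> (3,5) -> (3,4) -> (3,3) -> (4,3) -> (4,4)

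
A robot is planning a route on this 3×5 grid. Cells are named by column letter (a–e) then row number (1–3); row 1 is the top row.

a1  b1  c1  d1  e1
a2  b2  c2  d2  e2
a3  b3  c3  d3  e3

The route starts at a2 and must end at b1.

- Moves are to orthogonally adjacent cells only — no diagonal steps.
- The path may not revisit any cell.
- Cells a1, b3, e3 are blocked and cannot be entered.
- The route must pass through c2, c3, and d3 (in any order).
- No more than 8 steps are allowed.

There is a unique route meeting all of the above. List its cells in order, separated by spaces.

Any route must reach c2, c3, and d3 and still end at b1 within 8 moves, so the order of the required stops is forced.
Route from a2: right 2 to c2, down 1 to c3, right 1 to d3, up 2 to d1, left 2 to b1 — 8 moves in all.
Check: all required cells visited; 8 ≤ 8 moves.

a2 b2 c2 c3 d3 d2 d1 c1 b1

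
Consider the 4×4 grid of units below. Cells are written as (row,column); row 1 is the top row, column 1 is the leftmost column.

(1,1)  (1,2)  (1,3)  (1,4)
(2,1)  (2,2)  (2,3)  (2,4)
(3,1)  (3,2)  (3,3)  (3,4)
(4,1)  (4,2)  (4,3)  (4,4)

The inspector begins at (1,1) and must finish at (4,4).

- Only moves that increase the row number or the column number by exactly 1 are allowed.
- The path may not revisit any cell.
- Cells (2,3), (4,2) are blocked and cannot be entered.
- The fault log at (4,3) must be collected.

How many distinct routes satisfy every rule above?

3

A right/down-only route from (1,1) to (4,4) makes exactly 3 down-moves and 3 right-moves in some order.
With no other constraints that would be C(6,3) = 20 routes.
Split at (4,3) and multiply the segment counts (each segment already excludes blocked cells): (1,1)→(4,3): 3; (4,3)→(4,4): 1; product = 3.
That gives 3 routes.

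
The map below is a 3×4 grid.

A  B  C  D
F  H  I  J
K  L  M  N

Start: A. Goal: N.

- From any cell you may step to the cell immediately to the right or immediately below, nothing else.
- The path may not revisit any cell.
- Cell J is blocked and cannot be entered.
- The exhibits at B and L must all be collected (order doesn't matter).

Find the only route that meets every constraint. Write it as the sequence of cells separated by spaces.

A B H L M N

Moves only go right or down, so the column and row indices never decrease.
Route from A: right to B, 2× down (reaching L), 2× right (reaching N) — 5 moves in all.
Check: all required cells visited.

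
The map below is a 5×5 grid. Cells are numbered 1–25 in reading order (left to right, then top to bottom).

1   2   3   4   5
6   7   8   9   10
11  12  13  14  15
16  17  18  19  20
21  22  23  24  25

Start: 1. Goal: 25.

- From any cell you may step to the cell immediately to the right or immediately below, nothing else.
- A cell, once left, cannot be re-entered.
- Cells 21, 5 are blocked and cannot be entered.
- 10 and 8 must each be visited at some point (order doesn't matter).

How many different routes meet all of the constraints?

3

A right/down-only route from 1 to 25 makes exactly 4 down-moves and 4 right-moves in some order.
With no other constraints that would be C(8,4) = 70 routes.
A monotone route can only reach the required cells in the order 8, 10, so split there and multiply the segment counts (each segment already excludes blocked cells): 1→8: 3; 8→10: 1; 10→25: 1; product = 3.
That gives 3 routes.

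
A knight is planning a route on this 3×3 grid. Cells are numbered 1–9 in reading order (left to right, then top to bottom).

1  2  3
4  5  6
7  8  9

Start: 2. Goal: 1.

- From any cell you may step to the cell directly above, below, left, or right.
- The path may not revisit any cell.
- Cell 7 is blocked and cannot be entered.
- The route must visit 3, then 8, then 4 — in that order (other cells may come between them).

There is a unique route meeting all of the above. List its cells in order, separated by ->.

The waypoints must appear in the order 3, 8, 4, with no cell reused.
Route from 2: right 1 to 3, down 2 to 9, left 1 to 8, up 1 to 5, left 1 to 4, up 1 to 1 — 7 moves in all.
Check: order respected (3 at step 1, 8 at step 4, 4 at step 6).

2 -> 3 -> 6 -> 9 -> 8 -> 5 -> 4 -> 1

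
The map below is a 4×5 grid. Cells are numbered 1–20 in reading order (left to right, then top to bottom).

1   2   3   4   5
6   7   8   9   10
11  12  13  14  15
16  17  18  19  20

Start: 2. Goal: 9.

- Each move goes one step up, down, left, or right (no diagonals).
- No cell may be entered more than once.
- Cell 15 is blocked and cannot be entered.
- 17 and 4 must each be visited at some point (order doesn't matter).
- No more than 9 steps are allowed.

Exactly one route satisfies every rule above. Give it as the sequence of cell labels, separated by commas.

2, 7, 12, 17, 18, 13, 8, 3, 4, 9

The 9-move cap with required stops at 17, 4 leaves no slack for detours.
Route from 2: 3× down (reaching 17), right to 18, 3× up (reaching 3), right to 4, down to 9 — 9 moves in all.
Check: all required cells visited; 9 ≤ 9 moves.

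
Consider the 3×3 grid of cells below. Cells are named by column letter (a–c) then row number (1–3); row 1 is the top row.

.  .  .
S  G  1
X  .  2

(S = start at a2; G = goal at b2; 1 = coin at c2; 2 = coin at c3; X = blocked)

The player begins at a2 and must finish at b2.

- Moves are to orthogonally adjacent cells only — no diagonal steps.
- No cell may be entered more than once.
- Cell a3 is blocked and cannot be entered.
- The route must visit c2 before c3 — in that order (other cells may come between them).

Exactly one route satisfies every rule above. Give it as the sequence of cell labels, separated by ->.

The waypoints must appear in the order c2, c3, with no cell reused.
Route from a2: up 1 to a1, right 2 to c1, down 2 to c3, left 1 to b3, up 1 to b2 — 7 moves in all.
Check: order respected (1 at step 4, 2 at step 5).

a2 -> a1 -> b1 -> c1 -> c2 -> c3 -> b3 -> b2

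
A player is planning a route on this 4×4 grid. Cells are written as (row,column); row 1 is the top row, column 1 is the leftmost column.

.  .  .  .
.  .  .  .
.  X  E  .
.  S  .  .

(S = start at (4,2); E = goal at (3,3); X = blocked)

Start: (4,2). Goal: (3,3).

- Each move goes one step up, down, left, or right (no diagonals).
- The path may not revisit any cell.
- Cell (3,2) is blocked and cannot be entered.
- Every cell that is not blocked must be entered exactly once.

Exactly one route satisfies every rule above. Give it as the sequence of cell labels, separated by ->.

Need to visit all 15 open cells exactly once, starting at (4,2) and ending at (3,3).
Cell (4,1) has only two open neighbours ((3,1) and (4,2)), so the path must pass straight through it: one of those is the cell it's entered from and the other is where it exits.
Route from (4,2): left to (4,1), 3× up (reaching (1,1)), right to (1,2), down to (2,2), right to (2,3), up to (1,3), right to (1,4), 3× down (reaching (4,4)), left to (4,3), up to (3,3) — 14 moves in all.
Check: all 15 open cells covered.

(4,2) -> (4,1) -> (3,1) -> (2,1) -> (1,1) -> (1,2) -> (2,2) -> (2,3) -> (1,3) -> (1,4) -> (2,4) -> (3,4) -> (4,4) -> (4,3) -> (3,3)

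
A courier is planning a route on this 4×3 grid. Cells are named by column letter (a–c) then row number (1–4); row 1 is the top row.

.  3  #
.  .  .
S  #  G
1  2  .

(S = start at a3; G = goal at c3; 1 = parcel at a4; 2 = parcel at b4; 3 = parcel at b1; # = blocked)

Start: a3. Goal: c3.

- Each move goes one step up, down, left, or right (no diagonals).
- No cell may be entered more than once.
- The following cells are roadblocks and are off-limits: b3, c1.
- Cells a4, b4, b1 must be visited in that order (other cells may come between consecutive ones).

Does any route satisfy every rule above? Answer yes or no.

Even ignoring the required order, no revisit-free route from a3 to c3 manages to pass through all of a4, b4, and b1: branching out from a3, every path either misses one of them or, having collected them, can no longer reach c3 without re-entering a cell.

no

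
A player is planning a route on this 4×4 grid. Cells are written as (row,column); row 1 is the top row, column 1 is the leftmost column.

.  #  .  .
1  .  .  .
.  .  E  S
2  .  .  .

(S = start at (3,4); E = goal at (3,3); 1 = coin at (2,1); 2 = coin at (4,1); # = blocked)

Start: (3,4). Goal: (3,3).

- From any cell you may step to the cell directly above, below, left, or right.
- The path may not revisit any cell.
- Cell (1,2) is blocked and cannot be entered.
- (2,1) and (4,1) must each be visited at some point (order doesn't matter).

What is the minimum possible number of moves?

9

Any route passes through (2,1) and (4,1) in some order between (3,4) and (3,3). Summing Manhattan distances along each leg and taking the cheapest ordering ((3,4) → (2,1) → (4,1) → (3,3)) gives a lower bound of 4 + 2 + 3 = 9 moves.
A route of 9 moves achieves this: (3,4) → (2,4) → (2,3) → (2,2) → (2,1) → (3,1) → (4,1) → (4,2) → (3,2) → (3,3).
Since 9 matches the lower bound, it is optimal.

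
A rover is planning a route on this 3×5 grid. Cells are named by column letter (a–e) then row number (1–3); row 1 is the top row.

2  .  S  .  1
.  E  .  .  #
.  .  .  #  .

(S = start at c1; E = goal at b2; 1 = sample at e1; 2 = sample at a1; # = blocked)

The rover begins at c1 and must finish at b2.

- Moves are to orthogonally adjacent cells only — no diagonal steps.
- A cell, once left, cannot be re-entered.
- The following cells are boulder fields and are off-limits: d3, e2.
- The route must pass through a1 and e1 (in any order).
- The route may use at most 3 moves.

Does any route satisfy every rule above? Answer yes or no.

no

e1 must be visited but has only one open neighbour (d1), and it is neither the start nor the goal — the route would have to enter and leave through d1, re-entering it.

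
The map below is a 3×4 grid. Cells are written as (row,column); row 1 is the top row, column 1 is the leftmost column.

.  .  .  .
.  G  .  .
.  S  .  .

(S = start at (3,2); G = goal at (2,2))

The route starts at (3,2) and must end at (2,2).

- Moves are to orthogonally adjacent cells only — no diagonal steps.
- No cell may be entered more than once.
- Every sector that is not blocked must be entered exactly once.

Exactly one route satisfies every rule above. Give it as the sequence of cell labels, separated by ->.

Need to visit all 12 open cells exactly once, starting at (3,2) and ending at (2,2).
Route from (3,2): left to (3,1), 2× up (reaching (1,1)), 3× right (reaching (1,4)), 2× down (reaching (3,4)), left to (3,3), up to (2,3), left to (2,2) — 11 moves in all.
Check: all 12 open cells covered.

(3,2) -> (3,1) -> (2,1) -> (1,1) -> (1,2) -> (1,3) -> (1,4) -> (2,4) -> (3,4) -> (3,3) -> (2,3) -> (2,2)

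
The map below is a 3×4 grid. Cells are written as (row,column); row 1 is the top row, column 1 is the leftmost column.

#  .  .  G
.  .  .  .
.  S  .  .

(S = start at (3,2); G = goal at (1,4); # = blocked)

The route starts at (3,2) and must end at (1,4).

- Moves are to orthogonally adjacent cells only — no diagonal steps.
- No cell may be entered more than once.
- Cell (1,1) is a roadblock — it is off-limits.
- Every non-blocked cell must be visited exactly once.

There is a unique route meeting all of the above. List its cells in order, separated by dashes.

Need to visit all 11 open cells exactly once, starting at (3,2) and ending at (1,4).
Cell (3,4) has only two open neighbours ((2,4) and (3,3)), so the path must pass straight through it: one of those is the cell it's entered from and the other is where it exits.
Route from (3,2): left to (3,1), up to (2,1), right to (2,2), up to (1,2), right to (1,3), 2× down (reaching (3,3)), right to (3,4), 2× up (reaching (1,4)) — 10 moves in all.
Check: all 11 open cells covered.

(3,2) - (3,1) - (2,1) - (2,2) - (1,2) - (1,3) - (2,3) - (3,3) - (3,4) - (2,4) - (1,4)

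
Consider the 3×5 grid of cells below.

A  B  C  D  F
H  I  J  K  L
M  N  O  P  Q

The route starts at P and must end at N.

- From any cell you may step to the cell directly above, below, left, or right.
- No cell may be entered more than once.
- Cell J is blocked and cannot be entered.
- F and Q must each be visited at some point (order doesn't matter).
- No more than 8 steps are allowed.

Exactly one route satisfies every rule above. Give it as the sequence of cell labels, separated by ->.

P -> Q -> L -> F -> D -> C -> B -> I -> N

The 8-move cap with required stops at F, Q leaves no slack for detours.
Route from P: right to Q, 2× up (reaching F), 3× left (reaching B), 2× down (reaching N) — 8 moves in all.
Check: all required cells visited; 8 ≤ 8 moves.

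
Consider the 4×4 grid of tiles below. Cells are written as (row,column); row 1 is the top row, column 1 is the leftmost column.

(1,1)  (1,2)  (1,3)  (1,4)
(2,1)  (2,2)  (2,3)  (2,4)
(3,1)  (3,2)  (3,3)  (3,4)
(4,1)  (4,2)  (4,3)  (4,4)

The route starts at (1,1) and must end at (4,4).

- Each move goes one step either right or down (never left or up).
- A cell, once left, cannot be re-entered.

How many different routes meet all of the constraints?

A right/down-only route from (1,1) to (4,4) makes exactly 3 down-moves and 3 right-moves in some order.
With no other constraints that would be C(6,3) = 20 routes.
That gives 20 routes.

20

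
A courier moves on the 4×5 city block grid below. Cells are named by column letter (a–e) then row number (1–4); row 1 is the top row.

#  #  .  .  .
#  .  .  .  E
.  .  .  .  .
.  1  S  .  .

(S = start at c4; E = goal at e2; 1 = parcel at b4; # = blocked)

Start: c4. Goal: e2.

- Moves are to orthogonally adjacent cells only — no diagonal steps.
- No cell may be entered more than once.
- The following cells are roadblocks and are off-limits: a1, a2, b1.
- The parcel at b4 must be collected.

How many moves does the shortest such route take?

6

Any route passes through b4 somewhere between c4 and e2. Summing Manhattan distances along the two legs (c4 → b4 → e2) gives a lower bound of 1 + 5 = 6 moves.
A route of 6 moves achieves this: c4 → b4 → b3 → b2 → c2 → d2 → e2.
Since 6 matches the lower bound, it is optimal.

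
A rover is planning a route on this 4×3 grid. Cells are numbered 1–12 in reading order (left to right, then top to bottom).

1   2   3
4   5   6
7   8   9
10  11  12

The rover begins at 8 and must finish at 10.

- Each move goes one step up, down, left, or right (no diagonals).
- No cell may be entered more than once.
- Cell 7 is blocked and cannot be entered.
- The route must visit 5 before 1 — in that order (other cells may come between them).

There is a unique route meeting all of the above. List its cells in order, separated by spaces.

The waypoints must appear in the order 5, 1, with no cell reused.
Route from 8: up to 5, left to 4, up to 1, 2× right (reaching 3), 3× down (reaching 12), 2× left (reaching 10) — 10 moves in all.
Check: order respected (5 at step 1, 1 at step 3).

8 5 4 1 2 3 6 9 12 11 10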